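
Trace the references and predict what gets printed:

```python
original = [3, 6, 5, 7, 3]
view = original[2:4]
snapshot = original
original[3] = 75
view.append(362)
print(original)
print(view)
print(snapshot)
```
[3, 6, 5, 75, 3]
[5, 7, 362]
[3, 6, 5, 75, 3]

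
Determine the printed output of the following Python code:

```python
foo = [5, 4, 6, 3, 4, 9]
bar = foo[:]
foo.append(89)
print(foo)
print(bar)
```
[5, 4, 6, 3, 4, 9, 89]
[5, 4, 6, 3, 4, 9]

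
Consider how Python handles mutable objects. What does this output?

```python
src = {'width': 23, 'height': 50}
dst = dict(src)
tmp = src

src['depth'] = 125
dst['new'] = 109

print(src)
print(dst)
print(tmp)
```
{'width': 23, 'height': 50, 'depth': 125}
{'width': 23, 'height': 50, 'new': 109}
{'width': 23, 'height': 50, 'depth': 125}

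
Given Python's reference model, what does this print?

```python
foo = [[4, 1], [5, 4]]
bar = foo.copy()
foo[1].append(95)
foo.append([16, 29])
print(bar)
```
[[4, 1], [5, 4, 95]]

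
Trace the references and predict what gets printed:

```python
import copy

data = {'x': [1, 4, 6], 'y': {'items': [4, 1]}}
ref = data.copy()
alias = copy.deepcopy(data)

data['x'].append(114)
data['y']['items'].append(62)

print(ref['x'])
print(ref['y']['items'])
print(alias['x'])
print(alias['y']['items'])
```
[1, 4, 6, 114]
[4, 1, 62]
[1, 4, 6]
[4, 1]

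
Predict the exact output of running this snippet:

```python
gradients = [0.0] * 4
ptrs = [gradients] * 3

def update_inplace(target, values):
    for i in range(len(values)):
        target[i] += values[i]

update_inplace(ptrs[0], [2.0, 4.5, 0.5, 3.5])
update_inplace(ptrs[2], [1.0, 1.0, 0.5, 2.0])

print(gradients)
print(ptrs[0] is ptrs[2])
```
[3.0, 5.5, 1.0, 5.5]
True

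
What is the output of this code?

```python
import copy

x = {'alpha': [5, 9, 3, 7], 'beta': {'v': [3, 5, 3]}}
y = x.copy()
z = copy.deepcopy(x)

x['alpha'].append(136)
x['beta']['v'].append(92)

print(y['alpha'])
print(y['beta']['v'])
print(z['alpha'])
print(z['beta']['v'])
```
[5, 9, 3, 7, 136]
[3, 5, 3, 92]
[5, 9, 3, 7]
[3, 5, 3]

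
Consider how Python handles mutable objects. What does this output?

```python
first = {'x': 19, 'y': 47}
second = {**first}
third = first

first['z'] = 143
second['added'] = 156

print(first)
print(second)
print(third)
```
{'x': 19, 'y': 47, 'z': 143}
{'x': 19, 'y': 47, 'added': 156}
{'x': 19, 'y': 47, 'z': 143}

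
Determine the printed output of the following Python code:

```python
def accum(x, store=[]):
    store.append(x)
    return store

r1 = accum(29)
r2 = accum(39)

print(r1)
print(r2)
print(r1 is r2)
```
[29, 39]
[29, 39]
True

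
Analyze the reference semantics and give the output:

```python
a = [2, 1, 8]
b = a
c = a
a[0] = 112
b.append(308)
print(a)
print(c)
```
[112, 1, 8, 308]
[112, 1, 8, 308]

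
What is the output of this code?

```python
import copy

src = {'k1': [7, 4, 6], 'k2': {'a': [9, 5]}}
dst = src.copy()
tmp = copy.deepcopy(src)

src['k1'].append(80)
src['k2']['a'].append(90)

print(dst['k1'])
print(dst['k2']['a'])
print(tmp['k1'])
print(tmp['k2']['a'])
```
[7, 4, 6, 80]
[9, 5, 90]
[7, 4, 6]
[9, 5]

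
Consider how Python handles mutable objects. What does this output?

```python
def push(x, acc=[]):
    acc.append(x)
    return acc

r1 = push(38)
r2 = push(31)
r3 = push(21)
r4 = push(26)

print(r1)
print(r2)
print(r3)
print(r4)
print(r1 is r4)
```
[38, 31, 21, 26]
[38, 31, 21, 26]
[38, 31, 21, 26]
[38, 31, 21, 26]
True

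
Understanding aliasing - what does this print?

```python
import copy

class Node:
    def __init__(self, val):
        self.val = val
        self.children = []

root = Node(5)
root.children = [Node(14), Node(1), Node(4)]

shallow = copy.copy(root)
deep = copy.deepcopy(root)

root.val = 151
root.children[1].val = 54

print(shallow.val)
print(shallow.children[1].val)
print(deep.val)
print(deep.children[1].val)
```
5
54
5
1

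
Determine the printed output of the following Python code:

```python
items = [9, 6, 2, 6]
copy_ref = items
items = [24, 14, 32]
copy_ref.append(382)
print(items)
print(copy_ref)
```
[24, 14, 32]
[9, 6, 2, 6, 382]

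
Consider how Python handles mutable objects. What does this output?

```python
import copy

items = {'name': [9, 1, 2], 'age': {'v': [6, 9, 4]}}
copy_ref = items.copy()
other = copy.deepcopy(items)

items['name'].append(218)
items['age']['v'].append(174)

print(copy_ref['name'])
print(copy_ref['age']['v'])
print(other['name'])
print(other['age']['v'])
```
[9, 1, 2, 218]
[6, 9, 4, 174]
[9, 1, 2]
[6, 9, 4]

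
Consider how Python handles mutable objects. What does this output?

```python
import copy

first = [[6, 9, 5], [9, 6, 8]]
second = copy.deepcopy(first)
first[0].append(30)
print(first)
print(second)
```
[[6, 9, 5, 30], [9, 6, 8]]
[[6, 9, 5], [9, 6, 8]]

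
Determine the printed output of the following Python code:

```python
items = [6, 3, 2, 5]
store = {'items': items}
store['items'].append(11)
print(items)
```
[6, 3, 2, 5, 11]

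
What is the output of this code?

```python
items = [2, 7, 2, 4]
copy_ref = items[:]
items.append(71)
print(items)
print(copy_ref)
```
[2, 7, 2, 4, 71]
[2, 7, 2, 4]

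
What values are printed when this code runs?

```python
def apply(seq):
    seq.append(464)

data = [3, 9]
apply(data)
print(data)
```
[3, 9, 464]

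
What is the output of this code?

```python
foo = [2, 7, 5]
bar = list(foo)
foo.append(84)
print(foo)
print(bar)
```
[2, 7, 5, 84]
[2, 7, 5]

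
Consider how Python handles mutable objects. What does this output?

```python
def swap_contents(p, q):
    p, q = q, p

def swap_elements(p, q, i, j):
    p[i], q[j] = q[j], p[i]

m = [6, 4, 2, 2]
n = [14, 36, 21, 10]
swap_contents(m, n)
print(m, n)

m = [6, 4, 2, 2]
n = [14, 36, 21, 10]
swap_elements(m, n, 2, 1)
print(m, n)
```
[6, 4, 2, 2] [14, 36, 21, 10]
[6, 4, 36, 2] [14, 2, 21, 10]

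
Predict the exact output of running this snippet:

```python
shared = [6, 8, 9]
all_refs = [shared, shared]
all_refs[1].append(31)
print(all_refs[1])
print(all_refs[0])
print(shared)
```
[6, 8, 9, 31]
[6, 8, 9, 31]
[6, 8, 9, 31]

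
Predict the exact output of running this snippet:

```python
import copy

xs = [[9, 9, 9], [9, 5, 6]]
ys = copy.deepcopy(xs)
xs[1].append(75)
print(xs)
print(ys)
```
[[9, 9, 9], [9, 5, 6, 75]]
[[9, 9, 9], [9, 5, 6]]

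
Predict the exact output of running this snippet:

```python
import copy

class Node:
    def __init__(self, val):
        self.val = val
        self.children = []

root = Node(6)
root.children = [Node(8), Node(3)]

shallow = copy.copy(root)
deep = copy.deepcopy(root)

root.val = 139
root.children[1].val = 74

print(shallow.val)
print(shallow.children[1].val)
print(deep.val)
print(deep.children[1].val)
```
6
74
6
3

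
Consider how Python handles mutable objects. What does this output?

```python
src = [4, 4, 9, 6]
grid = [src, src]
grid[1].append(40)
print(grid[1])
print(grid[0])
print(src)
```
[4, 4, 9, 6, 40]
[4, 4, 9, 6, 40]
[4, 4, 9, 6, 40]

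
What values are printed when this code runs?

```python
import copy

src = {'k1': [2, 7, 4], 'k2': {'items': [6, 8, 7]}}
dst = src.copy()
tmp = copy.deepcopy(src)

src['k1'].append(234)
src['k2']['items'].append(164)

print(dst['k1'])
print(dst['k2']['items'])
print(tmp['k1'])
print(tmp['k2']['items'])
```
[2, 7, 4, 234]
[6, 8, 7, 164]
[2, 7, 4]
[6, 8, 7]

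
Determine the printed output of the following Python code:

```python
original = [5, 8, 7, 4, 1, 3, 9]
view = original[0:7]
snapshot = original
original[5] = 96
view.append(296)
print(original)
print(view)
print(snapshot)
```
[5, 8, 7, 4, 1, 96, 9]
[5, 8, 7, 4, 1, 3, 9, 296]
[5, 8, 7, 4, 1, 96, 9]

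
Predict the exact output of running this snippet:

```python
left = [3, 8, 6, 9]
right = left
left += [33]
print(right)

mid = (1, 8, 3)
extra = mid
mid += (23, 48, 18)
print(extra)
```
[3, 8, 6, 9, 33]
(1, 8, 3)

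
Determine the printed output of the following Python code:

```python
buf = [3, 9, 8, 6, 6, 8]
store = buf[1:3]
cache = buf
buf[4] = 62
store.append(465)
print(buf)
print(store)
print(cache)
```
[3, 9, 8, 6, 62, 8]
[9, 8, 465]
[3, 9, 8, 6, 62, 8]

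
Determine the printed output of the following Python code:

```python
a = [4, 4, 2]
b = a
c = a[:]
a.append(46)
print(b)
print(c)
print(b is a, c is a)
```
[4, 4, 2, 46]
[4, 4, 2]
True False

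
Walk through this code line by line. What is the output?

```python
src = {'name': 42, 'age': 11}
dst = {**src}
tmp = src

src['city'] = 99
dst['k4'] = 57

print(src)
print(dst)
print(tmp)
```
{'name': 42, 'age': 11, 'city': 99}
{'name': 42, 'age': 11, 'k4': 57}
{'name': 42, 'age': 11, 'city': 99}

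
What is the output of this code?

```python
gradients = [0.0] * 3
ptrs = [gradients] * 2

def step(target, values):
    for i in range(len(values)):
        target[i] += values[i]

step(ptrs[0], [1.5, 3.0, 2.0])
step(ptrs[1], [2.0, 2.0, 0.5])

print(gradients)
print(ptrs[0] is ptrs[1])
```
[3.5, 5.0, 2.5]
True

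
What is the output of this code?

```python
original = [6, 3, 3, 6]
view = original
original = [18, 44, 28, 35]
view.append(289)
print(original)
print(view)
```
[18, 44, 28, 35]
[6, 3, 3, 6, 289]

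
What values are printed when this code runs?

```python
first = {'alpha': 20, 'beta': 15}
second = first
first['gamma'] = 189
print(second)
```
{'alpha': 20, 'beta': 15, 'gamma': 189}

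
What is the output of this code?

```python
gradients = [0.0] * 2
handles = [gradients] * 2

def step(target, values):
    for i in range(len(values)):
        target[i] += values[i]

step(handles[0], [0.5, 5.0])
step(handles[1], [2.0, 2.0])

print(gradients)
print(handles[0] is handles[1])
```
[2.5, 7.0]
True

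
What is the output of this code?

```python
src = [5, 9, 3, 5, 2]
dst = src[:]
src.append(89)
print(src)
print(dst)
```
[5, 9, 3, 5, 2, 89]
[5, 9, 3, 5, 2]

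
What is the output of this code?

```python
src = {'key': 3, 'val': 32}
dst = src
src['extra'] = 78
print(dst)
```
{'key': 3, 'val': 32, 'extra': 78}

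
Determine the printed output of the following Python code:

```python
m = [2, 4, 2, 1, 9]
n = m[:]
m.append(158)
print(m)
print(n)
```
[2, 4, 2, 1, 9, 158]
[2, 4, 2, 1, 9]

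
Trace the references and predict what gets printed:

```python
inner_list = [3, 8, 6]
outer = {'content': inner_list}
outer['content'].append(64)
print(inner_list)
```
[3, 8, 6, 64]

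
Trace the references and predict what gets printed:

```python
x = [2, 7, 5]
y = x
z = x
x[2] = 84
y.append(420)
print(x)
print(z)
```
[2, 7, 84, 420]
[2, 7, 84, 420]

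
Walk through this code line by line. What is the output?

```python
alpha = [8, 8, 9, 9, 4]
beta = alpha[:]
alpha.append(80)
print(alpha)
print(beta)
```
[8, 8, 9, 9, 4, 80]
[8, 8, 9, 9, 4]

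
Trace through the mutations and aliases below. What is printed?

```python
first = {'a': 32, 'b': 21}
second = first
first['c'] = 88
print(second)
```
{'a': 32, 'b': 21, 'c': 88}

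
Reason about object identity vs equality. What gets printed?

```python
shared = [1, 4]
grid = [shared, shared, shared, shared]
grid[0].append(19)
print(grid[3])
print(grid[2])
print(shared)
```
[1, 4, 19]
[1, 4, 19]
[1, 4, 19]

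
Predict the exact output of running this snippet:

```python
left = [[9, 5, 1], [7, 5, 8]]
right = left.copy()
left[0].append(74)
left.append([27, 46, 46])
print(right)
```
[[9, 5, 1, 74], [7, 5, 8]]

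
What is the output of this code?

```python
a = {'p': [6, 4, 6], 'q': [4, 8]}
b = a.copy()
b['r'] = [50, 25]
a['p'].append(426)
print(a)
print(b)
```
{'p': [6, 4, 6, 426], 'q': [4, 8]}
{'p': [6, 4, 6, 426], 'q': [4, 8], 'r': [50, 25]}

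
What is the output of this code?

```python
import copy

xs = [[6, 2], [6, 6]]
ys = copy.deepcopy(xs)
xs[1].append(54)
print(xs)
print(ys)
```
[[6, 2], [6, 6, 54]]
[[6, 2], [6, 6]]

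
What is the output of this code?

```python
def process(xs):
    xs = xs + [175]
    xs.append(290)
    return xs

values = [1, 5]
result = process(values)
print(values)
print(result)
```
[1, 5]
[1, 5, 175, 290]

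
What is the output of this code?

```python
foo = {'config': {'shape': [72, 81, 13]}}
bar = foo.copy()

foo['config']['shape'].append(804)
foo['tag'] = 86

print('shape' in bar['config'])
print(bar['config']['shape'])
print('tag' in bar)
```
True
[72, 81, 13, 804]
False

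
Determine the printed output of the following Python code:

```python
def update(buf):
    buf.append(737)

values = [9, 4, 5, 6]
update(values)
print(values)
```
[9, 4, 5, 6, 737]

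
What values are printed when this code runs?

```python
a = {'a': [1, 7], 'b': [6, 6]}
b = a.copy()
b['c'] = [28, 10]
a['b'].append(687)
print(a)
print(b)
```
{'a': [1, 7], 'b': [6, 6, 687]}
{'a': [1, 7], 'b': [6, 6, 687], 'c': [28, 10]}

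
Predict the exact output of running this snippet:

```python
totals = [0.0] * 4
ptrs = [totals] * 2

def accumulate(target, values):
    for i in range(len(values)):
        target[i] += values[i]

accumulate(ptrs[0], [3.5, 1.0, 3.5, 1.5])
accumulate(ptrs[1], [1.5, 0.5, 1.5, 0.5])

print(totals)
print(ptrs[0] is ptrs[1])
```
[5.0, 1.5, 5.0, 2.0]
True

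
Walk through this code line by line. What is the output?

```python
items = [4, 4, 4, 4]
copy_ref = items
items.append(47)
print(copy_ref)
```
[4, 4, 4, 4, 47]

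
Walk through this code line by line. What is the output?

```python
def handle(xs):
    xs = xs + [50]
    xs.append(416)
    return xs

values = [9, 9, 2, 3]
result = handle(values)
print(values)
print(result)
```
[9, 9, 2, 3]
[9, 9, 2, 3, 50, 416]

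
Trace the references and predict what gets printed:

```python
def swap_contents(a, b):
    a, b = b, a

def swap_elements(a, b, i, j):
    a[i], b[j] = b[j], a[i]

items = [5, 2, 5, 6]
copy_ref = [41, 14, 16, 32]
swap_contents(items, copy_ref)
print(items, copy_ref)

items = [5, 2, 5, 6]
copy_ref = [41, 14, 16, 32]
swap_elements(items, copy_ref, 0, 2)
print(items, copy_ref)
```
[5, 2, 5, 6] [41, 14, 16, 32]
[16, 2, 5, 6] [41, 14, 5, 32]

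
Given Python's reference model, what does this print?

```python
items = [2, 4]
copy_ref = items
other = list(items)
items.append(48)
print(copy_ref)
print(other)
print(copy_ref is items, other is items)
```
[2, 4, 48]
[2, 4]
True False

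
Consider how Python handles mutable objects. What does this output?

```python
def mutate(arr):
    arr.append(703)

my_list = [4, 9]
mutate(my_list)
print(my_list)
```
[4, 9, 703]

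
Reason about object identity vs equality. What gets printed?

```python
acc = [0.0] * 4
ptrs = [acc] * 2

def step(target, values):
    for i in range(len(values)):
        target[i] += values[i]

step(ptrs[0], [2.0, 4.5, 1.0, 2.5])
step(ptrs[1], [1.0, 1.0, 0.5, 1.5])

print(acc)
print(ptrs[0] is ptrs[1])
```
[3.0, 5.5, 1.5, 4.0]
True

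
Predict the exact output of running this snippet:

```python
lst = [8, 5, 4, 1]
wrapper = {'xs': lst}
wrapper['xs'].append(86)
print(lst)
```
[8, 5, 4, 1, 86]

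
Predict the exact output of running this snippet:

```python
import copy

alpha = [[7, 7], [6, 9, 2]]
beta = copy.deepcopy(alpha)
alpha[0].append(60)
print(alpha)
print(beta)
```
[[7, 7, 60], [6, 9, 2]]
[[7, 7], [6, 9, 2]]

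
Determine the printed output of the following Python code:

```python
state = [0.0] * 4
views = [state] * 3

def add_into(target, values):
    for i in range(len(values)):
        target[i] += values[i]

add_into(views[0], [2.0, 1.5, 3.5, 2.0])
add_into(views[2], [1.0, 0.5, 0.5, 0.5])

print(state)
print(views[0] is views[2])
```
[3.0, 2.0, 4.0, 2.5]
True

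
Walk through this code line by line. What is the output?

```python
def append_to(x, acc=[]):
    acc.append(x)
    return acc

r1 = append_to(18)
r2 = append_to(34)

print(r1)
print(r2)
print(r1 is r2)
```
[18, 34]
[18, 34]
True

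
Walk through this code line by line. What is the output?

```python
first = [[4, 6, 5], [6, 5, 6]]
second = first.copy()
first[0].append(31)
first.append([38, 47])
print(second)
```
[[4, 6, 5, 31], [6, 5, 6]]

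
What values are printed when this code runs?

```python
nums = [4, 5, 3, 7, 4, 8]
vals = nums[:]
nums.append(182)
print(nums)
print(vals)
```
[4, 5, 3, 7, 4, 8, 182]
[4, 5, 3, 7, 4, 8]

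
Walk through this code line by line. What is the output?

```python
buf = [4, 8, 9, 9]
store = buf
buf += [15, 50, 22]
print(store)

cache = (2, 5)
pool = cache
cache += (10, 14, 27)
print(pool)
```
[4, 8, 9, 9, 15, 50, 22]
(2, 5)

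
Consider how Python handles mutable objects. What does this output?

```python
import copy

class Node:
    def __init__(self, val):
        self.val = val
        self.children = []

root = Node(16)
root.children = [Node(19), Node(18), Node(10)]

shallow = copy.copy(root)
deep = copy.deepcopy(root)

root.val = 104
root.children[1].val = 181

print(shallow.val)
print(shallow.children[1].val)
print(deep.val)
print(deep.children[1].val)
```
16
181
16
18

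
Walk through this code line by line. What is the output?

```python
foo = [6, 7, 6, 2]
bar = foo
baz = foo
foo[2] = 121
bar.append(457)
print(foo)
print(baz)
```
[6, 7, 121, 2, 457]
[6, 7, 121, 2, 457]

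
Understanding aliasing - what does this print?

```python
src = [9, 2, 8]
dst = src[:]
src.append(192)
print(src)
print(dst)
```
[9, 2, 8, 192]
[9, 2, 8]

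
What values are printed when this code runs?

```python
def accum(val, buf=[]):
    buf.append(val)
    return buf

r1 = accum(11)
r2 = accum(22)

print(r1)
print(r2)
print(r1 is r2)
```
[11, 22]
[11, 22]
True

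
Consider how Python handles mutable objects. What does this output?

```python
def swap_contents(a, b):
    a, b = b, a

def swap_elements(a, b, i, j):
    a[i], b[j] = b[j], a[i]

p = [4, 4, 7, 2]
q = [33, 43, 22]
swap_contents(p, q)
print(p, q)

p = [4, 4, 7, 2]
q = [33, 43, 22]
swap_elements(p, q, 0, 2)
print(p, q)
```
[4, 4, 7, 2] [33, 43, 22]
[22, 4, 7, 2] [33, 43, 4]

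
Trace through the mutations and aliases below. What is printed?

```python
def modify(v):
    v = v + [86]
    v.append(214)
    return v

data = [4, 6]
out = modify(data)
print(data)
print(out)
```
[4, 6]
[4, 6, 86, 214]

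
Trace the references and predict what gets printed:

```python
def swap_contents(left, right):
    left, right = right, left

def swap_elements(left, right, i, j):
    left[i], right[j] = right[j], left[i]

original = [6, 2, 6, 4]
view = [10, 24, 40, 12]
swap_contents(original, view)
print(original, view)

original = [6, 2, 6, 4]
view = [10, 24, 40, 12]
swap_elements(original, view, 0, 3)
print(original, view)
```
[6, 2, 6, 4] [10, 24, 40, 12]
[12, 2, 6, 4] [10, 24, 40, 6]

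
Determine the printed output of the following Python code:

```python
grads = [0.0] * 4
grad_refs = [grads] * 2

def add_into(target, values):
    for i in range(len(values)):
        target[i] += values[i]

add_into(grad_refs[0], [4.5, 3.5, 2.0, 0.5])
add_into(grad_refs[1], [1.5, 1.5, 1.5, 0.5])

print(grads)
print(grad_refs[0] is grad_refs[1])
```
[6.0, 5.0, 3.5, 1.0]
True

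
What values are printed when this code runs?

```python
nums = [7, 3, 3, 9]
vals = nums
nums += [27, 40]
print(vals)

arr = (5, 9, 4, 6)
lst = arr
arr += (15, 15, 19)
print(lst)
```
[7, 3, 3, 9, 27, 40]
(5, 9, 4, 6)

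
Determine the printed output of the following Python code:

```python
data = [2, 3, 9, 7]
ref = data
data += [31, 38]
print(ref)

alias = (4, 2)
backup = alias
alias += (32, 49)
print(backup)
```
[2, 3, 9, 7, 31, 38]
(4, 2)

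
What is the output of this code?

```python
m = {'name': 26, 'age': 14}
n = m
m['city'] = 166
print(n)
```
{'name': 26, 'age': 14, 'city': 166}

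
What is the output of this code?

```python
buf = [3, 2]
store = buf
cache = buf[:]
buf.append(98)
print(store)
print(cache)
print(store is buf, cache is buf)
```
[3, 2, 98]
[3, 2]
True False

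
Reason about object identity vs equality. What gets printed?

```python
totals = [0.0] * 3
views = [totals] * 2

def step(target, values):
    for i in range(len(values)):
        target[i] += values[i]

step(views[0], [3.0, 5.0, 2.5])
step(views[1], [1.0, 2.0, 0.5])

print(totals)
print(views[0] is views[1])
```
[4.0, 7.0, 3.0]
True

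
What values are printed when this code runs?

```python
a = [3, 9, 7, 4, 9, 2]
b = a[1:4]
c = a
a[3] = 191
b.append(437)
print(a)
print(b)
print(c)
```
[3, 9, 7, 191, 9, 2]
[9, 7, 4, 437]
[3, 9, 7, 191, 9, 2]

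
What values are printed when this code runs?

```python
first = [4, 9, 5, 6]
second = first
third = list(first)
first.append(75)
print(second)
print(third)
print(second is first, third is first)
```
[4, 9, 5, 6, 75]
[4, 9, 5, 6]
True False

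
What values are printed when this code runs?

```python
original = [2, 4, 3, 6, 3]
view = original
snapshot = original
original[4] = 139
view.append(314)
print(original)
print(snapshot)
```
[2, 4, 3, 6, 139, 314]
[2, 4, 3, 6, 139, 314]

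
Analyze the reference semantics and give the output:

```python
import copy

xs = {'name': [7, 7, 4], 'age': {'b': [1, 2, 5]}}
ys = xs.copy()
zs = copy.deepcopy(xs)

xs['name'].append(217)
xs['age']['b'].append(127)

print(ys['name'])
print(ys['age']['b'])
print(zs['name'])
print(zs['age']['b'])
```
[7, 7, 4, 217]
[1, 2, 5, 127]
[7, 7, 4]
[1, 2, 5]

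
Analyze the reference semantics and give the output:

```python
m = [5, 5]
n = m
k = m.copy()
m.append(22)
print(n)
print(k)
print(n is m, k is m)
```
[5, 5, 22]
[5, 5]
True False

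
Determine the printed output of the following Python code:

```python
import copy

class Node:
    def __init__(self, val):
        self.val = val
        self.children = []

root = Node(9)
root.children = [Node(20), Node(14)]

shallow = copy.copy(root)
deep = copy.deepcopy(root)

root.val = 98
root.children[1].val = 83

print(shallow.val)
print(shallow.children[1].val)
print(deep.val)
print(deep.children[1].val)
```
9
83
9
14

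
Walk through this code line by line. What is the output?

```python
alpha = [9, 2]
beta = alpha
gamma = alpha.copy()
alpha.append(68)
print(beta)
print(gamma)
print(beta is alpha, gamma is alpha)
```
[9, 2, 68]
[9, 2]
True False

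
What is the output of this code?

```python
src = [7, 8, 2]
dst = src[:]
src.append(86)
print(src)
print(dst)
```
[7, 8, 2, 86]
[7, 8, 2]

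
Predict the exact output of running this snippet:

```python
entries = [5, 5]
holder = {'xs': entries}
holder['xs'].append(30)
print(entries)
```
[5, 5, 30]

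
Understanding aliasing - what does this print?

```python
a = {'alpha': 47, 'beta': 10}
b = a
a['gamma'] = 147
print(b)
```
{'alpha': 47, 'beta': 10, 'gamma': 147}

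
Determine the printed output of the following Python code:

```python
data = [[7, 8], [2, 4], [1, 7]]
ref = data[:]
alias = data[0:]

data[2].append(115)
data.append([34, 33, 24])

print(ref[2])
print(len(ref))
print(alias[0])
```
[1, 7, 115]
3
[7, 8]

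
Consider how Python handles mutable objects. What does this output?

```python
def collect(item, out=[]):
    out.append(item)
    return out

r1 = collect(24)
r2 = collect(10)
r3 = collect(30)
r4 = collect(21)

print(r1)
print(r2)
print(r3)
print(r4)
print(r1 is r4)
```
[24, 10, 30, 21]
[24, 10, 30, 21]
[24, 10, 30, 21]
[24, 10, 30, 21]
True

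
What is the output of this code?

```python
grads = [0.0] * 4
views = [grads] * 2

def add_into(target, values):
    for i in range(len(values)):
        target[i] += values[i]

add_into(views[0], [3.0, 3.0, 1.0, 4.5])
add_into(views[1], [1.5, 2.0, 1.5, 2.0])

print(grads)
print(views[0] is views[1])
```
[4.5, 5.0, 2.5, 6.5]
True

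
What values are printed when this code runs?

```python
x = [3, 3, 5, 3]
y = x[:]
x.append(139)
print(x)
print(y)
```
[3, 3, 5, 3, 139]
[3, 3, 5, 3]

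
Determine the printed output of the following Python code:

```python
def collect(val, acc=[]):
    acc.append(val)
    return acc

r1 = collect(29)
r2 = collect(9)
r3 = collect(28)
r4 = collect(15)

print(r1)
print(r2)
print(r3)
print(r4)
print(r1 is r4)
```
[29, 9, 28, 15]
[29, 9, 28, 15]
[29, 9, 28, 15]
[29, 9, 28, 15]
True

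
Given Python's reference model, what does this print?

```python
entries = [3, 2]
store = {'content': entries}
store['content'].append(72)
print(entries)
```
[3, 2, 72]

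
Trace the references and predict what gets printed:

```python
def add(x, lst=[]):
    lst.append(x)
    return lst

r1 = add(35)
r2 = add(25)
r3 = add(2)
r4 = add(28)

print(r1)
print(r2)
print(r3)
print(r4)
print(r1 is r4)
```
[35, 25, 2, 28]
[35, 25, 2, 28]
[35, 25, 2, 28]
[35, 25, 2, 28]
True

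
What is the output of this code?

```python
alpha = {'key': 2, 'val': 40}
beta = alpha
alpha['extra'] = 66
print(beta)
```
{'key': 2, 'val': 40, 'extra': 66}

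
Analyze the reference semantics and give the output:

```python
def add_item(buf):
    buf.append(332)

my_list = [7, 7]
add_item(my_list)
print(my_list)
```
[7, 7, 332]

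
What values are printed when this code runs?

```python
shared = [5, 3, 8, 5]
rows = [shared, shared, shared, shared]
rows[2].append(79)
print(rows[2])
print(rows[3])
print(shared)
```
[5, 3, 8, 5, 79]
[5, 3, 8, 5, 79]
[5, 3, 8, 5, 79]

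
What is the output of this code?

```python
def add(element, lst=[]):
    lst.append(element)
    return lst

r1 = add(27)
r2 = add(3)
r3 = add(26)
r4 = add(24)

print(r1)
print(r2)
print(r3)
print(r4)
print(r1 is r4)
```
[27, 3, 26, 24]
[27, 3, 26, 24]
[27, 3, 26, 24]
[27, 3, 26, 24]
True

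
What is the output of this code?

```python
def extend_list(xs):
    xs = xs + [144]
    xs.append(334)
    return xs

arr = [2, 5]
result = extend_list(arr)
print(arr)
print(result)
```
[2, 5]
[2, 5, 144, 334]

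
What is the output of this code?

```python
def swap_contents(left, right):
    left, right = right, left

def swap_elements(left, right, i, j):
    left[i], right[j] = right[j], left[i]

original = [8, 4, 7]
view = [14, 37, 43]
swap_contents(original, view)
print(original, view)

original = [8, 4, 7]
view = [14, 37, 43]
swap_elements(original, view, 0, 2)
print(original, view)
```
[8, 4, 7] [14, 37, 43]
[43, 4, 7] [14, 37, 8]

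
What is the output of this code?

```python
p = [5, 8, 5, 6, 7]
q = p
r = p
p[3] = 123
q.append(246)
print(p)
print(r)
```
[5, 8, 5, 123, 7, 246]
[5, 8, 5, 123, 7, 246]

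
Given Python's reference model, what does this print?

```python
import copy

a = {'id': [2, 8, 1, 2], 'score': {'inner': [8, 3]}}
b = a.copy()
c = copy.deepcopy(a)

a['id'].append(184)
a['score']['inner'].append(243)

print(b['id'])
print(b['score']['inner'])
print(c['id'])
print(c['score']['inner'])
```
[2, 8, 1, 2, 184]
[8, 3, 243]
[2, 8, 1, 2]
[8, 3]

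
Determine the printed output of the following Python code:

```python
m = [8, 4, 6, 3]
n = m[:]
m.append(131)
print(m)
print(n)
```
[8, 4, 6, 3, 131]
[8, 4, 6, 3]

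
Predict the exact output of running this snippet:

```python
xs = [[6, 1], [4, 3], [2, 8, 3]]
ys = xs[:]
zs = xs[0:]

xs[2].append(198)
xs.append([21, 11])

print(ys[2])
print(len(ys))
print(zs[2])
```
[2, 8, 3, 198]
3
[2, 8, 3, 198]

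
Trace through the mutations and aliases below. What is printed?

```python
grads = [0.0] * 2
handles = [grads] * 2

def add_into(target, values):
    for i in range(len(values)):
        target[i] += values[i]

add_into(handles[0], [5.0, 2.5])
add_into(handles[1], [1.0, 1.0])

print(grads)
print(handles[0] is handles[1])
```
[6.0, 3.5]
True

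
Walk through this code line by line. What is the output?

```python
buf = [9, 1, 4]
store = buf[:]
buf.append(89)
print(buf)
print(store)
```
[9, 1, 4, 89]
[9, 1, 4]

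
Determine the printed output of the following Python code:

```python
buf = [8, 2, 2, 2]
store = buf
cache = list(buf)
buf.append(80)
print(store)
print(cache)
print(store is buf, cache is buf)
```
[8, 2, 2, 2, 80]
[8, 2, 2, 2]
True False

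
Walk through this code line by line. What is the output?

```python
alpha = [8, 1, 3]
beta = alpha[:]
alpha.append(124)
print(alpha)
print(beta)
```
[8, 1, 3, 124]
[8, 1, 3]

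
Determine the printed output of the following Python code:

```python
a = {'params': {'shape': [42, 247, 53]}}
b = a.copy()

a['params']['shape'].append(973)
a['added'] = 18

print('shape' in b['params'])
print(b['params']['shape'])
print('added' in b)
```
True
[42, 247, 53, 973]
False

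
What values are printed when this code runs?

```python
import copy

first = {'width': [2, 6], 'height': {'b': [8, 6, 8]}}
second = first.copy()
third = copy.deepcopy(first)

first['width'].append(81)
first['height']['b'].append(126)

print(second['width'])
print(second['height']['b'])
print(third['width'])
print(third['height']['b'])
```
[2, 6, 81]
[8, 6, 8, 126]
[2, 6]
[8, 6, 8]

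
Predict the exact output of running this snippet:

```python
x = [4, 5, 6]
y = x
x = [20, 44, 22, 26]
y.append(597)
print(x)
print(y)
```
[20, 44, 22, 26]
[4, 5, 6, 597]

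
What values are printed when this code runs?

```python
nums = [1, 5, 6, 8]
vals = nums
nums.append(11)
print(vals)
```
[1, 5, 6, 8, 11]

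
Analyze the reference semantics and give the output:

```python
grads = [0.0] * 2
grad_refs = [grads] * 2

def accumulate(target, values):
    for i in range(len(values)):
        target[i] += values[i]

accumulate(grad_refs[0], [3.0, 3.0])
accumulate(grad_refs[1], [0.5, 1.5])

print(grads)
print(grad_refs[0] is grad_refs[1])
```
[3.5, 4.5]
True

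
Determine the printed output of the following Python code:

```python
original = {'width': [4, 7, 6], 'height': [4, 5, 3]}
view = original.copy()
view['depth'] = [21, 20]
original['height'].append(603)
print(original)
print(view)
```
{'width': [4, 7, 6], 'height': [4, 5, 3, 603]}
{'width': [4, 7, 6], 'height': [4, 5, 3, 603], 'depth': [21, 20]}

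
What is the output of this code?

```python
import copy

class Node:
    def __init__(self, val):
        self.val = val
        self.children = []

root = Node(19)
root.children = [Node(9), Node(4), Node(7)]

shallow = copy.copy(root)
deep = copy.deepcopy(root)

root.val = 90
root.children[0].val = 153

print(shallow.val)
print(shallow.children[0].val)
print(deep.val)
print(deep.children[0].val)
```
19
153
19
9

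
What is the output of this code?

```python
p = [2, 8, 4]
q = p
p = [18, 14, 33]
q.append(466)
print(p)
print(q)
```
[18, 14, 33]
[2, 8, 4, 466]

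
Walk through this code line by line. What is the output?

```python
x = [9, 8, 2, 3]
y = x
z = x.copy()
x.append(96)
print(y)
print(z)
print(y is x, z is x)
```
[9, 8, 2, 3, 96]
[9, 8, 2, 3]
True False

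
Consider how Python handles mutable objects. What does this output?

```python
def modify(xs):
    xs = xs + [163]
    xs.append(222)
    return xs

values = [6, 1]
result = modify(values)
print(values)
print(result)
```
[6, 1]
[6, 1, 163, 222]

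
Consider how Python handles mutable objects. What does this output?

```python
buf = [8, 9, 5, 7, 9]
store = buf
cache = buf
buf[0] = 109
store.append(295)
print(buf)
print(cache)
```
[109, 9, 5, 7, 9, 295]
[109, 9, 5, 7, 9, 295]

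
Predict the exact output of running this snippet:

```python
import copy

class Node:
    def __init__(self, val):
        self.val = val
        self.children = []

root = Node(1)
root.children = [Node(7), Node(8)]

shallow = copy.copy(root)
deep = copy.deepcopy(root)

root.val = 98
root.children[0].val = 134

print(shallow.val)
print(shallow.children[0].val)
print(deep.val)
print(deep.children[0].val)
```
1
134
1
7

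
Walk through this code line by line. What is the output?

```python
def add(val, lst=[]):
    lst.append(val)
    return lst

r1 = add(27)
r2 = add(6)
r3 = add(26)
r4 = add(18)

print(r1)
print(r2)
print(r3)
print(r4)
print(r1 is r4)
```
[27, 6, 26, 18]
[27, 6, 26, 18]
[27, 6, 26, 18]
[27, 6, 26, 18]
True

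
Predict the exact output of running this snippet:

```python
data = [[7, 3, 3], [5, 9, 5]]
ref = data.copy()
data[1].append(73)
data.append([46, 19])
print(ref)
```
[[7, 3, 3], [5, 9, 5, 73]]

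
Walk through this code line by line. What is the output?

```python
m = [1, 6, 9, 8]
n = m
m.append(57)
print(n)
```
[1, 6, 9, 8, 57]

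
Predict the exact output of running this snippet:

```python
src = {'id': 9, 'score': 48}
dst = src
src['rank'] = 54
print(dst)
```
{'id': 9, 'score': 48, 'rank': 54}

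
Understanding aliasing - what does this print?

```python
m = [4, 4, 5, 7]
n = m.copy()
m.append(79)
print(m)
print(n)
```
[4, 4, 5, 7, 79]
[4, 4, 5, 7]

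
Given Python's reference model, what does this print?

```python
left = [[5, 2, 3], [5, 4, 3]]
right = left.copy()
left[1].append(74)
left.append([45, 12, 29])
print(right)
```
[[5, 2, 3], [5, 4, 3, 74]]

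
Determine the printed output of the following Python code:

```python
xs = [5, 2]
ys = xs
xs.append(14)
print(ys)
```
[5, 2, 14]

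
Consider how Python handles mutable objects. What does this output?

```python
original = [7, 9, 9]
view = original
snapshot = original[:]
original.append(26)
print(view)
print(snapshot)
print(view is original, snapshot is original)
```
[7, 9, 9, 26]
[7, 9, 9]
True False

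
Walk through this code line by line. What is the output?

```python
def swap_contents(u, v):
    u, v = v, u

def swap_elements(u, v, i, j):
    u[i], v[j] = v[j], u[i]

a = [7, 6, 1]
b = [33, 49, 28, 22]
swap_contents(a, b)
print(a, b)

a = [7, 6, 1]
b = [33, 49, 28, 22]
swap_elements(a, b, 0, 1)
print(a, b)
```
[7, 6, 1] [33, 49, 28, 22]
[49, 6, 1] [33, 7, 28, 22]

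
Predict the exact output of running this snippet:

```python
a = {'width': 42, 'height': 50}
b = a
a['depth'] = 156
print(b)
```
{'width': 42, 'height': 50, 'depth': 156}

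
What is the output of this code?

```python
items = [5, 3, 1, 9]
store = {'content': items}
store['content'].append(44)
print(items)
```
[5, 3, 1, 9, 44]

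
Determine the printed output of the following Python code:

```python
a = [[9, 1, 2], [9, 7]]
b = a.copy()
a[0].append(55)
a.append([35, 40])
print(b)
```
[[9, 1, 2, 55], [9, 7]]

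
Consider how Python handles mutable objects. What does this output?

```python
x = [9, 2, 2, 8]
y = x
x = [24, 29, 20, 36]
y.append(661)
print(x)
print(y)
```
[24, 29, 20, 36]
[9, 2, 2, 8, 661]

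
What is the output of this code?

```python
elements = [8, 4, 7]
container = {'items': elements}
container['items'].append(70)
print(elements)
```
[8, 4, 7, 70]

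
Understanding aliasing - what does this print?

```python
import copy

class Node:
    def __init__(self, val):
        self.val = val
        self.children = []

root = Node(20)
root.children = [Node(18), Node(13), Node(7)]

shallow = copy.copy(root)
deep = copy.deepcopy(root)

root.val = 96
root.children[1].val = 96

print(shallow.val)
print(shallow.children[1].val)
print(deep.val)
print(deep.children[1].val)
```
20
96
20
13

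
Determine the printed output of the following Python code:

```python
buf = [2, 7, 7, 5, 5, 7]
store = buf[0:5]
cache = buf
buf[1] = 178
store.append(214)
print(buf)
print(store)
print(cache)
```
[2, 178, 7, 5, 5, 7]
[2, 7, 7, 5, 5, 214]
[2, 178, 7, 5, 5, 7]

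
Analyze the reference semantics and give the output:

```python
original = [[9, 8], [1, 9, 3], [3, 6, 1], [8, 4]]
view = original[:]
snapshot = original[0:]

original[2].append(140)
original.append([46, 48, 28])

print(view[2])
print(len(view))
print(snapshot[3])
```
[3, 6, 1, 140]
4
[8, 4]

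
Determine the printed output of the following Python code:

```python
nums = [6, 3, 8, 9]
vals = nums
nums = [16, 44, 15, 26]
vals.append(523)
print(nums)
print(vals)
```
[16, 44, 15, 26]
[6, 3, 8, 9, 523]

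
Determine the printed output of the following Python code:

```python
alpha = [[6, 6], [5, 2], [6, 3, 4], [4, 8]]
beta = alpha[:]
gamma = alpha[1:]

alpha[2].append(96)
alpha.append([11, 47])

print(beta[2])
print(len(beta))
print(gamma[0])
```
[6, 3, 4, 96]
4
[5, 2]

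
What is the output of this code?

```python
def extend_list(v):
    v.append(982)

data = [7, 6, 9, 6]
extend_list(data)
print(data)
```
[7, 6, 9, 6, 982]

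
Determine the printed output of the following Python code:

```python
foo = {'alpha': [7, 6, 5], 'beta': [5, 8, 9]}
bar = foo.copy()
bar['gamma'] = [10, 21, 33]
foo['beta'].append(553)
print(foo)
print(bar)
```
{'alpha': [7, 6, 5], 'beta': [5, 8, 9, 553]}
{'alpha': [7, 6, 5], 'beta': [5, 8, 9, 553], 'gamma': [10, 21, 33]}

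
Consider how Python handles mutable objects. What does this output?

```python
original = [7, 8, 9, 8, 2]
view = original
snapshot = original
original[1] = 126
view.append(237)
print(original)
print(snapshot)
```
[7, 126, 9, 8, 2, 237]
[7, 126, 9, 8, 2, 237]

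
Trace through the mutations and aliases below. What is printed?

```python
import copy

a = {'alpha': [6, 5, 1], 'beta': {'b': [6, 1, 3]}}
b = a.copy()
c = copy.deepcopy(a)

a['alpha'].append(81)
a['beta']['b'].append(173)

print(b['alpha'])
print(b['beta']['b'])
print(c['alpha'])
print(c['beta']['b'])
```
[6, 5, 1, 81]
[6, 1, 3, 173]
[6, 5, 1]
[6, 1, 3]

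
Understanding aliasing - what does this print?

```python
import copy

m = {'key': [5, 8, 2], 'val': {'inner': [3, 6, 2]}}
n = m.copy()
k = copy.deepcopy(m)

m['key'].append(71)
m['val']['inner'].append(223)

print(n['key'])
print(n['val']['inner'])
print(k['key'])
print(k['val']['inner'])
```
[5, 8, 2, 71]
[3, 6, 2, 223]
[5, 8, 2]
[3, 6, 2]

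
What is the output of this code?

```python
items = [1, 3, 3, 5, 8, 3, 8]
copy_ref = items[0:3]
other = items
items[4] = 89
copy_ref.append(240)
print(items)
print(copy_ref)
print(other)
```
[1, 3, 3, 5, 89, 3, 8]
[1, 3, 3, 240]
[1, 3, 3, 5, 89, 3, 8]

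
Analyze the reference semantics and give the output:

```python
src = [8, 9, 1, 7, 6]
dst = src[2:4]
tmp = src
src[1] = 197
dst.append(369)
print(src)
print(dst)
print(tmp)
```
[8, 197, 1, 7, 6]
[1, 7, 369]
[8, 197, 1, 7, 6]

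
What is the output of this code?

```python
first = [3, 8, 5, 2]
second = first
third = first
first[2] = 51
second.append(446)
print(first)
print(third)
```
[3, 8, 51, 2, 446]
[3, 8, 51, 2, 446]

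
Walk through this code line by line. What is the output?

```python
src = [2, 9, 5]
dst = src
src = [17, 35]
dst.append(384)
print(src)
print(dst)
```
[17, 35]
[2, 9, 5, 384]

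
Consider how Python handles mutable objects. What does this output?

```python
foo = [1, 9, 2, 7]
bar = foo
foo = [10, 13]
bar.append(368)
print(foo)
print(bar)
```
[10, 13]
[1, 9, 2, 7, 368]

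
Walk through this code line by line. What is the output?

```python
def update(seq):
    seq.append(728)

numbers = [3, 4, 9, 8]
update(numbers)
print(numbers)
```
[3, 4, 9, 8, 728]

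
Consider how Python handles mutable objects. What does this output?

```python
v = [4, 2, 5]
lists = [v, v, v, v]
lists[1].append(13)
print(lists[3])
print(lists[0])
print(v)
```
[4, 2, 5, 13]
[4, 2, 5, 13]
[4, 2, 5, 13]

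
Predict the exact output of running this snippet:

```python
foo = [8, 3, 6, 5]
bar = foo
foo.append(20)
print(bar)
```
[8, 3, 6, 5, 20]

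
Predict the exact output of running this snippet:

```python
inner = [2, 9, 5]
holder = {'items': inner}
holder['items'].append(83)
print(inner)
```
[2, 9, 5, 83]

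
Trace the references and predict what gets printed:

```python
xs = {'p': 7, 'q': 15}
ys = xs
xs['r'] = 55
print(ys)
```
{'p': 7, 'q': 15, 'r': 55}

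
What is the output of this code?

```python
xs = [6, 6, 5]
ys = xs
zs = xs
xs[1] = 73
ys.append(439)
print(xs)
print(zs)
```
[6, 73, 5, 439]
[6, 73, 5, 439]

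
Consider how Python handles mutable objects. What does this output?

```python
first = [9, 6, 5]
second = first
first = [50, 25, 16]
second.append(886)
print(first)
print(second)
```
[50, 25, 16]
[9, 6, 5, 886]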